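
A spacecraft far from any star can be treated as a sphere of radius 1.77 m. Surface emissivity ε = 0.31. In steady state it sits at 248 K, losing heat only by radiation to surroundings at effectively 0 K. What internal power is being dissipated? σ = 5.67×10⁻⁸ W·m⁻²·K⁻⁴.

Steady state: P = εσA T⁴.
A = 4πr² = 39.37 m²; T⁴ = (248)⁴ = 3.783×10⁹ K⁴.
P = 0.31 × 5.67×10⁻⁸ × 39.37 × 3.783×10⁹.

P ≈ 2620 W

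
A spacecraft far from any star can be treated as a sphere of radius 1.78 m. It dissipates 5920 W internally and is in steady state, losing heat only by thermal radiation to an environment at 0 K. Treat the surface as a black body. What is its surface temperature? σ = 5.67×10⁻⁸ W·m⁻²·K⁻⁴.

Steady state: internal power = radiated power, P = εσA T⁴.
Radiating area A = 4πr² = 39.82 m².
T⁴ = P/(εσA) = 5920/(1.0·5.67×10⁻⁸·39.82) = 2.622×10⁹ K⁴.
T = (2.622×10⁹)^(1/4).

T ≈ 226 K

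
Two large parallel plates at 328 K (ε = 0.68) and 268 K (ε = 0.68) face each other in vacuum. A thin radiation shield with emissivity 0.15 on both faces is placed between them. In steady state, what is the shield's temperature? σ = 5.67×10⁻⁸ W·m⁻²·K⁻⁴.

In steady state the net flux on the hot side equals that on the cold side.
σ(T₁⁴−T_s⁴)/D₁ = σ(T_s⁴−T₂⁴)/D₂, with D₁ = 1/ε₁+1/ε_s−1 = 7.137, D₂ = 1/ε_s+1/ε₂−1 = 7.137.
Solve for T_s⁴: T_s⁴ = (D₂·T₁⁴ + D₁·T₂⁴)/(D₁+D₂) = 8.367×10⁹ K⁴.

T_s ≈ 302 K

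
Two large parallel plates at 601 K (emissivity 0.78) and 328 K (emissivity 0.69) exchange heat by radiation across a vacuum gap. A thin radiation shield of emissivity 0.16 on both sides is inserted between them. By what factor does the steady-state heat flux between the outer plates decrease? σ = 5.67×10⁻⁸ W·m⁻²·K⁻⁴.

Without shield: q₀ = σΔ(T⁴)/(1/ε₁+1/ε₂−1) with denominator 1.731.
With shield the two gaps are in series; the resistances add: (1/ε₁+1/ε_s−1)+(1/ε_s+1/ε₂−1) = 6.532+6.699 = 13.23.
Heat-flux ratio q₀/q = 13.23/1.731.

factor ≈ 7.64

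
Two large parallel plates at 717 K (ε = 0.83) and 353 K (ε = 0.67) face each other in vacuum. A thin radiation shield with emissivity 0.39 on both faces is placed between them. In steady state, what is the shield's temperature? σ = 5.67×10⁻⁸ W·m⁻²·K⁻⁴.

In steady state the net flux on the hot side equals that on the cold side.
σ(T₁⁴−T_s⁴)/D₁ = σ(T_s⁴−T₂⁴)/D₂, with D₁ = 1/ε₁+1/ε_s−1 = 2.769, D₂ = 1/ε_s+1/ε₂−1 = 3.057.
Solve for T_s⁴: T_s⁴ = (D₂·T₁⁴ + D₁·T₂⁴)/(D₁+D₂) = 1.461×10¹¹ K⁴.

T_s ≈ 618 K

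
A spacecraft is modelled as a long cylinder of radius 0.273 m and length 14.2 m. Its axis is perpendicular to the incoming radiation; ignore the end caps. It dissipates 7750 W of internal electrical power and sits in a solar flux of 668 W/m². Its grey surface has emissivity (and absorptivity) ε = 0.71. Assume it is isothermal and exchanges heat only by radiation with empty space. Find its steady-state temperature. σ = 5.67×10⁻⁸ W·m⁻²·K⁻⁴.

At steady state, absorbed solar power + internal power = radiated power.
Absorbed: α·S·A_cross = 0.71·668·7.753 = 3677 W (cross-section 2rL).
Total input = 3677 + 7750 = 11430 W.
Radiated: εσ·A_surf·T⁴ with A_surf = 2πrL = 24.36 m².
T⁴ = 11430/(0.71·5.67×10⁻⁸·24.36) = 1.165×10¹⁰ K⁴.

T ≈ 329 K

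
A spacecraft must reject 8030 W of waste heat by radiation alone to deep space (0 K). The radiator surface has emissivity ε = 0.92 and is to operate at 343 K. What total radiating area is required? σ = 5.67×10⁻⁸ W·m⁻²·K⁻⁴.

A ≈ 11.1 m²

P = εσA T⁴ ⇒ A = P/(εσT⁴).
T⁴ = 1.384×10¹⁰ K⁴.
A = 8030/(0.92 × 5.67×10⁻⁸ × 1.384×10¹⁰).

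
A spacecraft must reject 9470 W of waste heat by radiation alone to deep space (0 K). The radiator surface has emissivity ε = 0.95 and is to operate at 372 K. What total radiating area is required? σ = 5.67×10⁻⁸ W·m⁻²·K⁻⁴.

P = εσA T⁴ ⇒ A = P/(εσT⁴).
T⁴ = 1.915×10¹⁰ K⁴.
A = 9470/(0.95 × 5.67×10⁻⁸ × 1.915×10¹⁰).

A ≈ 9.18 m²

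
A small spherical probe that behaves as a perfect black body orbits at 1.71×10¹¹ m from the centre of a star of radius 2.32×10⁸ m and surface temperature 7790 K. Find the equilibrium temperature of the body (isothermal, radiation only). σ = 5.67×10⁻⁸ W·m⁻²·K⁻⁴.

T ≈ 203 K

The star's surface emits σT_*⁴; at distance d the flux is S = σT_*⁴(R_*/d)².
S = 5.67×10⁻⁸·(7790)⁴·(2.32×10⁸/1.71×10¹¹)² = 384.3 W/m².
For an isothermal sphere T⁴ = (1−a)S/(4σ) = 1.695×10⁹ K⁴.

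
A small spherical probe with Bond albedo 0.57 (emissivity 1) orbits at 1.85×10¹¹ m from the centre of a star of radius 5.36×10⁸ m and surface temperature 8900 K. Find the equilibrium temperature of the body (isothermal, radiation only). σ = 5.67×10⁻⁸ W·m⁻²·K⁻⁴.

T ≈ 274 K

The star's surface emits σT_*⁴; at distance d the flux is S = σT_*⁴(R_*/d)².
S = 5.67×10⁻⁸·(8900)⁴·(5.36×10⁸/1.85×10¹¹)² = 2986 W/m².
For an isothermal sphere T⁴ = (1−a)S/(4σ) = 5.662×10⁹ K⁴.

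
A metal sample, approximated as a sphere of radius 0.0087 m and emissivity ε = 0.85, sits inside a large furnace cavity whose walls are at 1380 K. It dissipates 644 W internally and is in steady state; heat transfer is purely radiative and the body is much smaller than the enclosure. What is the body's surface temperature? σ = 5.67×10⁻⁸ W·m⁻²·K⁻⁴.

For a small grey body in a large enclosure, net radiated power = εσA(T⁴ − T_w⁴).
Steady state: P = εσA(T⁴ − T_w⁴) with A = 4πr² = 9.511×10⁻⁴ m².
T⁴ = P/(εσA) + T_w⁴ = 644/(0.85·5.67×10⁻⁸·9.511×10⁻⁴) + (1380)⁴
    = 1.405×10¹³ + 3.627×10¹² = 1.768×10¹³ K⁴.

T ≈ 2050 K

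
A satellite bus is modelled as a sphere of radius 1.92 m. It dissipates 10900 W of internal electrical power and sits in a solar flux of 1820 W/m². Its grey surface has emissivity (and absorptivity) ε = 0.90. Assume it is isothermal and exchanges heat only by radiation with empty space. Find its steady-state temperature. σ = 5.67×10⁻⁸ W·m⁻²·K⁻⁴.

T ≈ 335 K

At steady state, absorbed solar power + internal power = radiated power.
Absorbed: α·S·A_cross = 0.90·1820·11.58 = 18970 W (cross-section πr²).
Total input = 18970 + 10900 = 29870 W.
Radiated: εσ·A_surf·T⁴ with A_surf = 4πr² = 46.32 m².
T⁴ = 29870/(0.90·5.67×10⁻⁸·46.32) = 1.264×10¹⁰ K⁴.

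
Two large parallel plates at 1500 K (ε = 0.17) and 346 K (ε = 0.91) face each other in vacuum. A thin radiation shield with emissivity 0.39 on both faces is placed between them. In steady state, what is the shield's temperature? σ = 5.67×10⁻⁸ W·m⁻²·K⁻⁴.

In steady state the net flux on the hot side equals that on the cold side.
σ(T₁⁴−T_s⁴)/D₁ = σ(T_s⁴−T₂⁴)/D₂, with D₁ = 1/ε₁+1/ε_s−1 = 7.446, D₂ = 1/ε_s+1/ε₂−1 = 2.663.
Solve for T_s⁴: T_s⁴ = (D₂·T₁⁴ + D₁·T₂⁴)/(D₁+D₂) = 1.344×10¹² K⁴.

T_s ≈ 1080 K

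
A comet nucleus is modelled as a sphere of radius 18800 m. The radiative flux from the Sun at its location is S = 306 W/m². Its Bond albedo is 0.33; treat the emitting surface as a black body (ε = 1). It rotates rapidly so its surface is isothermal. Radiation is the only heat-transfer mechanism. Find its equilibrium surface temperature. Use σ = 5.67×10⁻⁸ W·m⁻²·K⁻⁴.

T ≈ 173 K

At equilibrium, absorbed power = emitted power.
Absorbing cross-section = πr² = 1.110×10⁹ m²; emitting surface = 4πr² = 4.441×10⁹ m² (ratio 4).
(1−a)S·A_cross = εσ·A_surf·T⁴  ⇒  T⁴ = (1−a)S/(4σ).
T⁴ = 0.670·306/(4·5.67×10⁻⁸) = 9.040×10⁸ K⁴.
T = (9.040×10⁸)^(1/4).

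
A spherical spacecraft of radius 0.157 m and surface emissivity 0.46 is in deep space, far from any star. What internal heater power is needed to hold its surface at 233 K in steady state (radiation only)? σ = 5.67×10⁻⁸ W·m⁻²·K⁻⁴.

P = εσ·4πr²·T⁴.
4πr² = 0.3097 m²; T⁴ = 2.947×10⁹ K⁴.
P = 0.46·5.67×10⁻⁸·0.3097·2.947×10⁹.

P ≈ 23.8 W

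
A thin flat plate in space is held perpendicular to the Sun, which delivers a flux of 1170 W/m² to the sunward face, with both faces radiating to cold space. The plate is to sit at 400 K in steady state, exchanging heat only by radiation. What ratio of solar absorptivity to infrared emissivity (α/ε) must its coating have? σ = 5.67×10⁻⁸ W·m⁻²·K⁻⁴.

Balance: αS·A = εσ·2A·T⁴ ⇒ α/ε = 2σT⁴/S.
α/ε = 2·5.67×10⁻⁸·(400)⁴/1170 = 2·5.67×10⁻⁸·2.560×10¹⁰/1170.

α/ε ≈ 2.48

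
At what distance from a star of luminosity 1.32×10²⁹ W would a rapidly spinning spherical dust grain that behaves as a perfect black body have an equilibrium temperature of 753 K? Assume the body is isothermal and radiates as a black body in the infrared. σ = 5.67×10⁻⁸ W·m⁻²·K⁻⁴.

d ≈ 3.80×10¹¹ m

For an isothermal black-emitting sphere, (1−a)S·πr² = σ·4πr²·T⁴ ⇒ S = 4σT⁴/(1−a).
S = 4·5.67×10⁻⁸·(753)⁴/1.00 = 72920 W/m².
Flux falls as S = L/(4πd²), so d = √(L/(4πS)) = √(1.32×10²⁹/(4π·72920)).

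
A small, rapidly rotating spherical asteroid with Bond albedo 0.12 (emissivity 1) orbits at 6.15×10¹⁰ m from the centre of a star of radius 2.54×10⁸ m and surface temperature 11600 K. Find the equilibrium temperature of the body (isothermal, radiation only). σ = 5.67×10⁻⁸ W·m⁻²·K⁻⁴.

The star's surface emits σT_*⁴; at distance d the flux is S = σT_*⁴(R_*/d)².
S = 5.67×10⁻⁸·(11600)⁴·(2.54×10⁸/6.15×10¹⁰)² = 17510 W/m².
For an isothermal sphere T⁴ = (1−a)S/(4σ) = 6.795×10¹⁰ K⁴.

T ≈ 511 K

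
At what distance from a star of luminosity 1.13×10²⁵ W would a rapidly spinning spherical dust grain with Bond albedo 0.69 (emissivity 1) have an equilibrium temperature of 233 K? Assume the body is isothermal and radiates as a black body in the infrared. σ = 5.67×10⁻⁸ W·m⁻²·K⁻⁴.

For an isothermal black-emitting sphere, (1−a)S·πr² = σ·4πr²·T⁴ ⇒ S = 4σT⁴/(1−a).
S = 4·5.67×10⁻⁸·(233)⁴/0.310 = 2156 W/m².
Flux falls as S = L/(4πd²), so d = √(L/(4πS)) = √(1.13×10²⁵/(4π·2156)).

d ≈ 2.04×10¹⁰ m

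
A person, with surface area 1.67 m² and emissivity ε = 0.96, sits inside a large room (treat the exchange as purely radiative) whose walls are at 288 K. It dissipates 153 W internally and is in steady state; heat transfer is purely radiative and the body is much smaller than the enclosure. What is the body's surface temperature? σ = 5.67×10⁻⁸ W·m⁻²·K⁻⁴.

T ≈ 304 K

For a small grey body in a large enclosure, net radiated power = εσA(T⁴ − T_w⁴).
Steady state: P = εσA(T⁴ − T_w⁴) with A = 1.67 m².
T⁴ = P/(εσA) + T_w⁴ = 153/(0.96·5.67×10⁻⁸·1.670) + (288)⁴
    = 1.683×10⁹ + 6.880×10⁹ = 8.563×10⁹ K⁴.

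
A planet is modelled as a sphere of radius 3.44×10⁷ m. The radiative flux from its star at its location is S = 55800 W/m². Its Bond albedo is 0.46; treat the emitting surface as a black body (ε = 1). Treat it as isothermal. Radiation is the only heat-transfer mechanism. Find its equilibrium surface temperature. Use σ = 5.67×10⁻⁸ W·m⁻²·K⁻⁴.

T ≈ 604 K

At equilibrium, absorbed power = emitted power.
Absorbing cross-section = πr² = 3.718×10¹⁵ m²; emitting surface = 4πr² = 1.487×10¹⁶ m² (ratio 4).
(1−a)S·A_cross = εσ·A_surf·T⁴  ⇒  T⁴ = (1−a)S/(4σ).
T⁴ = 0.540·55800/(4·5.67×10⁻⁸) = 1.329×10¹¹ K⁴.
T = (1.329×10¹¹)^(1/4).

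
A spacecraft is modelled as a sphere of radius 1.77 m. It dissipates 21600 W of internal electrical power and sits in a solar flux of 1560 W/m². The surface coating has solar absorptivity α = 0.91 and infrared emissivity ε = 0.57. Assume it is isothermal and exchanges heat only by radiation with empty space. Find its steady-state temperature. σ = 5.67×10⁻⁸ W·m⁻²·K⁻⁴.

At steady state, absorbed solar power + internal power = radiated power.
Absorbed: α·S·A_cross = 0.91·1560·9.842 = 13970 W (cross-section πr²).
Total input = 13970 + 21600 = 35570 W.
Radiated: εσ·A_surf·T⁴ with A_surf = 4πr² = 39.37 m².
T⁴ = 35570/(0.57·5.67×10⁻⁸·39.37) = 2.796×10¹⁰ K⁴.

T ≈ 409 K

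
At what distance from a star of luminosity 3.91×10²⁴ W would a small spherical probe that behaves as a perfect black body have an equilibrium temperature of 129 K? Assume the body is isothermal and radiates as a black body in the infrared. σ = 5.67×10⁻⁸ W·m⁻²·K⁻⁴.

For an isothermal black-emitting sphere, (1−a)S·πr² = σ·4πr²·T⁴ ⇒ S = 4σT⁴/(1−a).
S = 4·5.67×10⁻⁸·(129)⁴/1.00 = 62.81 W/m².
Flux falls as S = L/(4πd²), so d = √(L/(4πS)) = √(3.91×10²⁴/(4π·62.81)).

d ≈ 7.04×10¹⁰ m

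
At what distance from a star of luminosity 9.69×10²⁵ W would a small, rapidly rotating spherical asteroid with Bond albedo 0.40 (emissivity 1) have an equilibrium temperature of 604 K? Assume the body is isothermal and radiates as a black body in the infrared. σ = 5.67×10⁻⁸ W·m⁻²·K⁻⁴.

For an isothermal black-emitting sphere, (1−a)S·πr² = σ·4πr²·T⁴ ⇒ S = 4σT⁴/(1−a).
S = 4·5.67×10⁻⁸·(604)⁴/0.600 = 50310 W/m².
Flux falls as S = L/(4πd²), so d = √(L/(4πS)) = √(9.69×10²⁵/(4π·50310)).

d ≈ 1.24×10¹⁰ m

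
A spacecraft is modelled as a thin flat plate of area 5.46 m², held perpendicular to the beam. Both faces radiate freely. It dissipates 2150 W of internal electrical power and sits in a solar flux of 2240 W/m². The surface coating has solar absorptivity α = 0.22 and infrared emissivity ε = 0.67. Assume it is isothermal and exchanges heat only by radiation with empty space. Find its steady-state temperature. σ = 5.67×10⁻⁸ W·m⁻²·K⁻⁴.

T ≈ 329 K

At steady state, absorbed solar power + internal power = radiated power.
Absorbed: α·S·A_cross = 0.22·2240·5.460 = 2691 W (cross-section A).
Total input = 2691 + 2150 = 4841 W.
Radiated: εσ·A_surf·T⁴ with A_surf = 2A = 10.92 m².
T⁴ = 4841/(0.67·5.67×10⁻⁸·10.92) = 1.167×10¹⁰ K⁴.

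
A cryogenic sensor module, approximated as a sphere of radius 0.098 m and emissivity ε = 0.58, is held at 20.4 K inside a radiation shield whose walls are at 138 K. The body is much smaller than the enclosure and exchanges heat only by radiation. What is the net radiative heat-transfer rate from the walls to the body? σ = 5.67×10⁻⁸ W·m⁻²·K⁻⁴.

P_net ≈ 1.44 W

For a small grey body in a large enclosure: P_net = εσA(T_body⁴ − T_wall⁴).
A = 4πr² = 0.1207 m²; T_body⁴ − T_wall⁴ = 1.732×10⁵ − 3.627×10⁸ = -3.625×10⁸ K⁴.
|P_net| = 0.58·5.67×10⁻⁸·0.1207·3.625×10⁸.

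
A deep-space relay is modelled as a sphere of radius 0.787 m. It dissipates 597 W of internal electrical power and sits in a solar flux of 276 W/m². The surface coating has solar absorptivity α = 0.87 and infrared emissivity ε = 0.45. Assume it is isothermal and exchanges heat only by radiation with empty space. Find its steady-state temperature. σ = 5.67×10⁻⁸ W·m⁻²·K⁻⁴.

At steady state, absorbed solar power + internal power = radiated power.
Absorbed: α·S·A_cross = 0.87·276·1.946 = 467.2 W (cross-section πr²).
Total input = 467.2 + 597 = 1064 W.
Radiated: εσ·A_surf·T⁴ with A_surf = 4πr² = 7.783 m².
T⁴ = 1064/(0.45·5.67×10⁻⁸·7.783) = 5.359×10⁹ K⁴.

T ≈ 271 K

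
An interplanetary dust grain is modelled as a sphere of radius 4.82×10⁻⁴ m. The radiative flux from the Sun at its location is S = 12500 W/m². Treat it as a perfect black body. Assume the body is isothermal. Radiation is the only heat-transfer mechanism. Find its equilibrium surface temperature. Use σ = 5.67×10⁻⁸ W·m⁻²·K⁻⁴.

At equilibrium, absorbed power = emitted power.
Absorbing cross-section = πr² = 7.299×10⁻⁷ m²; emitting surface = 4πr² = 2.919×10⁻⁶ m² (ratio 4).
S·A_cross = εσ·A_surf·T⁴  ⇒  T⁴ = S/(4σ).
T⁴ = 1.00·12500/(4·5.67×10⁻⁸) = 5.511×10¹⁰ K⁴.
T = (5.511×10¹⁰)^(1/4).

T ≈ 485 K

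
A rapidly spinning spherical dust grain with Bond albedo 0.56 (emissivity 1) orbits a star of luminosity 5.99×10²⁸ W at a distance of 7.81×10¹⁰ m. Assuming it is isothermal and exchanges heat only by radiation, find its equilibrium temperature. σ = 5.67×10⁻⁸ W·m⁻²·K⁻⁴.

T ≈ 1110 K

First find the stellar flux at distance d: S = L/(4πd²) = 5.99×10²⁸/(4π·(7.81×10¹⁰)²) = 7.815×10⁵ W/m².
For an isothermal sphere, absorbed (1−a)S·πr² = emitted σ·4πr²·T⁴, so T⁴ = (1−a)S/(4σ).
T⁴ = 0.440·7.815×10⁵/(4·5.67×10⁻⁸) = 1.516×10¹² K⁴.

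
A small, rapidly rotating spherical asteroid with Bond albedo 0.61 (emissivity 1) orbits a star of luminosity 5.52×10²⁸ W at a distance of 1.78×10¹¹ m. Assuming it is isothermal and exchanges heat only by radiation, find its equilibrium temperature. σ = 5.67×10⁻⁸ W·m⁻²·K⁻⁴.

First find the stellar flux at distance d: S = L/(4πd²) = 5.52×10²⁸/(4π·(1.78×10¹¹)²) = 1.386×10⁵ W/m².
For an isothermal sphere, absorbed (1−a)S·πr² = emitted σ·4πr²·T⁴, so T⁴ = (1−a)S/(4σ).
T⁴ = 0.390·1.386×10⁵/(4·5.67×10⁻⁸) = 2.384×10¹¹ K⁴.

T ≈ 699 K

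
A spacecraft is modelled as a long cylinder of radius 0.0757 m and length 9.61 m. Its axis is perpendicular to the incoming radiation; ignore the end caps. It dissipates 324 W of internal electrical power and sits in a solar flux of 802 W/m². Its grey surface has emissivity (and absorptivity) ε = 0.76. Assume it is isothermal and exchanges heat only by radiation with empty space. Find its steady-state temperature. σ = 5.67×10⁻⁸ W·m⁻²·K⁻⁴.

T ≈ 280 K

At steady state, absorbed solar power + internal power = radiated power.
Absorbed: α·S·A_cross = 0.76·802·1.455 = 886.8 W (cross-section 2rL).
Total input = 886.8 + 324 = 1211 W.
Radiated: εσ·A_surf·T⁴ with A_surf = 2πrL = 4.571 m².
T⁴ = 1211/(0.76·5.67×10⁻⁸·4.571) = 6.147×10⁹ K⁴.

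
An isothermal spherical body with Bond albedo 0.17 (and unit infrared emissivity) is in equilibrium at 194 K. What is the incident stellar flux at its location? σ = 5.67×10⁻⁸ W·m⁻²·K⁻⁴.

S ≈ 387 W/m²

(1−a)S·πr² = σ·4πr²·T⁴ ⇒ S = 4σT⁴/(1−a).
S = 4·5.67×10⁻⁸·1.416×10⁹/0.830.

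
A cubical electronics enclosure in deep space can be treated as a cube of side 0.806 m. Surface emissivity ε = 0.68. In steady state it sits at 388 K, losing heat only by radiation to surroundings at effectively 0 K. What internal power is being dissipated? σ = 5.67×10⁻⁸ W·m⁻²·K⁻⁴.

P ≈ 3410 W

Steady state: P = εσA T⁴.
A = 6L² = 3.898 m²; T⁴ = (388)⁴ = 2.266×10¹⁰ K⁴.
P = 0.68 × 5.67×10⁻⁸ × 3.898 × 2.266×10¹⁰.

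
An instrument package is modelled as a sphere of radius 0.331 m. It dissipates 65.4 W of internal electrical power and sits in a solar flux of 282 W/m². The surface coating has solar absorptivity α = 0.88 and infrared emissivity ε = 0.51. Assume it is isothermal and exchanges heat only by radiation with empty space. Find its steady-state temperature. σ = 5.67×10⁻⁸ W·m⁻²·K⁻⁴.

At steady state, absorbed solar power + internal power = radiated power.
Absorbed: α·S·A_cross = 0.88·282·0.3442 = 85.42 W (cross-section πr²).
Total input = 85.42 + 65.4 = 150.8 W.
Radiated: εσ·A_surf·T⁴ with A_surf = 4πr² = 1.377 m².
T⁴ = 150.8/(0.51·5.67×10⁻⁸·1.377) = 3.788×10⁹ K⁴.

T ≈ 248 K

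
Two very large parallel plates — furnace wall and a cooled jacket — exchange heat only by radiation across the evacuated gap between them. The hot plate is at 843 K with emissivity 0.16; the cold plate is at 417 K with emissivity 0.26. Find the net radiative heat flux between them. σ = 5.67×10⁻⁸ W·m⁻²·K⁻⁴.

q ≈ 2960 W/m²

For two infinite grey parallel plates, q = σ(T₁⁴ − T₂⁴)/(1/ε₁ + 1/ε₂ − 1).
T₁⁴ − T₂⁴ = 5.050×10¹¹ − 3.024×10¹⁰ = 4.748×10¹¹ K⁴.
1/ε₁ + 1/ε₂ − 1 = 6.250 + 3.846 − 1 = 9.096.
q = 5.67×10⁻⁸ × 4.748×10¹¹ / 9.096.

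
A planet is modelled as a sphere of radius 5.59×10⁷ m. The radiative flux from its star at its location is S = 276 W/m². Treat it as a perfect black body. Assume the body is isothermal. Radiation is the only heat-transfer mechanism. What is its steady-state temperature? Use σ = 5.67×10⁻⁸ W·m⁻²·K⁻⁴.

T ≈ 187 K

At equilibrium, absorbed power = emitted power.
Absorbing cross-section = πr² = 9.817×10¹⁵ m²; emitting surface = 4πr² = 3.927×10¹⁶ m² (ratio 4).
S·A_cross = εσ·A_surf·T⁴  ⇒  T⁴ = S/(4σ).
T⁴ = 1.00·276/(4·5.67×10⁻⁸) = 1.217×10⁹ K⁴.
T = (1.217×10⁹)^(1/4).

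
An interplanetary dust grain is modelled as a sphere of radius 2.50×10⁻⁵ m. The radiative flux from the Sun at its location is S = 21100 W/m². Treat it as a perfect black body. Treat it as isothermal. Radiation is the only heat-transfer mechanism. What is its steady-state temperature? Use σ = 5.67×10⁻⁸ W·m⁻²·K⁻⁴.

At equilibrium, absorbed power = emitted power.
Absorbing cross-section = πr² = 1.963×10⁻⁹ m²; emitting surface = 4πr² = 7.854×10⁻⁹ m² (ratio 4).
S·A_cross = εσ·A_surf·T⁴  ⇒  T⁴ = S/(4σ).
T⁴ = 1.00·21100/(4·5.67×10⁻⁸) = 9.303×10¹⁰ K⁴.
T = (9.303×10¹⁰)^(1/4).

T ≈ 552 K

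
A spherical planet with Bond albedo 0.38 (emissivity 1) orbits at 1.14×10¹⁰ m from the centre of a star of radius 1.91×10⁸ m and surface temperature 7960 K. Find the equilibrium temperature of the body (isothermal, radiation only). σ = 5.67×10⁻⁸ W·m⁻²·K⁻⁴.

T ≈ 646 K

The star's surface emits σT_*⁴; at distance d the flux is S = σT_*⁴(R_*/d)².
S = 5.67×10⁻⁸·(7960)⁴·(1.91×10⁸/1.14×10¹⁰)² = 63900 W/m².
For an isothermal sphere T⁴ = (1−a)S/(4σ) = 1.747×10¹¹ K⁴.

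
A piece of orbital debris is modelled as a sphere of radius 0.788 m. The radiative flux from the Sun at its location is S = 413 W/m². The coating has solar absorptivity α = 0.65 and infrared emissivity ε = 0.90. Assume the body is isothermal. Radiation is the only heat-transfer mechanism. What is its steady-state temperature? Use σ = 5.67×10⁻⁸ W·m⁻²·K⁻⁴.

At equilibrium, absorbed power = emitted power.
Absorbing cross-section = πr² = 1.951 m²; emitting surface = 4πr² = 7.803 m² (ratio 4).
αS·A_cross = εσ·A_surf·T⁴  ⇒  T⁴ = αS/(ε·4σ).
T⁴ = 0.650·413/(0.90·4·5.67×10⁻⁸) = 1.315×10⁹ K⁴.
T = (1.315×10⁹)^(1/4).

T ≈ 190 K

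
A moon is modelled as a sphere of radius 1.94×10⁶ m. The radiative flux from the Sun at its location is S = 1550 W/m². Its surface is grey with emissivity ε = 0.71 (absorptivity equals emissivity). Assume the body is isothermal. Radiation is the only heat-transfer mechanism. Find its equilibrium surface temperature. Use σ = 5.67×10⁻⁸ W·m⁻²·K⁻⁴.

T ≈ 288 K

At equilibrium, absorbed power = emitted power.
Absorbing cross-section = πr² = 1.182×10¹³ m²; emitting surface = 4πr² = 4.729×10¹³ m² (ratio 4).
εS·A_cross = εσ·A_surf·T⁴  ⇒  T⁴ = S/(4σ)   (ε cancels).
T⁴ = 1550/(4·5.67×10⁻⁸) = 6.834×10⁹ K⁴.
T = (6.834×10⁹)^(1/4).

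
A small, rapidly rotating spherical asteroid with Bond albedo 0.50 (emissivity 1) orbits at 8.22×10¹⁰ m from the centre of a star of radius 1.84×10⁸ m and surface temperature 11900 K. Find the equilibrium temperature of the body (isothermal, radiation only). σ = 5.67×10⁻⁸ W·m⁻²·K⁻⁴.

T ≈ 335 K

The star's surface emits σT_*⁴; at distance d the flux is S = σT_*⁴(R_*/d)².
S = 5.67×10⁻⁸·(11900)⁴·(1.84×10⁸/8.22×10¹⁰)² = 5697 W/m².
For an isothermal sphere T⁴ = (1−a)S/(4σ) = 1.256×10¹⁰ K⁴.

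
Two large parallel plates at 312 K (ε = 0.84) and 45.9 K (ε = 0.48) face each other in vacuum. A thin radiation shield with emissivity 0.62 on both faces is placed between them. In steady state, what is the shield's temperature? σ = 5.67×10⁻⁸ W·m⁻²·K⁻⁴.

In steady state the net flux on the hot side equals that on the cold side.
σ(T₁⁴−T_s⁴)/D₁ = σ(T_s⁴−T₂⁴)/D₂, with D₁ = 1/ε₁+1/ε_s−1 = 1.803, D₂ = 1/ε_s+1/ε₂−1 = 2.696.
Solve for T_s⁴: T_s⁴ = (D₂·T₁⁴ + D₁·T₂⁴)/(D₁+D₂) = 5.680×10⁹ K⁴.

T_s ≈ 275 K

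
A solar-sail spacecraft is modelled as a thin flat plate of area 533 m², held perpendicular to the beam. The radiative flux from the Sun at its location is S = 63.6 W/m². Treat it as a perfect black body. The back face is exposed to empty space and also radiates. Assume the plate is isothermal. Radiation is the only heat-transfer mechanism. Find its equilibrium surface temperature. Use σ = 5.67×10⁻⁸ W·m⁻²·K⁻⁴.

At equilibrium, absorbed power = emitted power.
Absorbing cross-section = A = 533.0 m²; emitting surface = 2A = 1066 m² (ratio 2).
S·A_cross = εσ·A_surf·T⁴  ⇒  T⁴ = S/(2σ).
T⁴ = 1.00·63.6/(2·5.67×10⁻⁸) = 5.608×10⁸ K⁴.
T = (5.608×10⁸)^(1/4).

T ≈ 154 K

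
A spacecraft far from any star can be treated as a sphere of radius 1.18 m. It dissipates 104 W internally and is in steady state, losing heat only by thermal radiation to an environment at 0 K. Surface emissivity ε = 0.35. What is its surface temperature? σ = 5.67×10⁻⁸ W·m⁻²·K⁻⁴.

Steady state: internal power = radiated power, P = εσA T⁴.
Radiating area A = 4πr² = 17.50 m².
T⁴ = P/(εσA) = 104/(0.35·5.67×10⁻⁸·17.50) = 2.995×10⁸ K⁴.
T = (2.995×10⁸)^(1/4).

T ≈ 132 K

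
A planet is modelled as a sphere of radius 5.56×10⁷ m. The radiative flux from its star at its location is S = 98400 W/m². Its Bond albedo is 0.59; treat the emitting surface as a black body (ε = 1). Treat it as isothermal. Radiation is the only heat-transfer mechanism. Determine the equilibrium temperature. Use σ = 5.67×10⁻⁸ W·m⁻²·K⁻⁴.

T ≈ 649 K

At equilibrium, absorbed power = emitted power.
Absorbing cross-section = πr² = 9.712×10¹⁵ m²; emitting surface = 4πr² = 3.885×10¹⁶ m² (ratio 4).
(1−a)S·A_cross = εσ·A_surf·T⁴  ⇒  T⁴ = (1−a)S/(4σ).
T⁴ = 0.410·98400/(4·5.67×10⁻⁸) = 1.779×10¹¹ K⁴.
T = (1.779×10¹¹)^(1/4).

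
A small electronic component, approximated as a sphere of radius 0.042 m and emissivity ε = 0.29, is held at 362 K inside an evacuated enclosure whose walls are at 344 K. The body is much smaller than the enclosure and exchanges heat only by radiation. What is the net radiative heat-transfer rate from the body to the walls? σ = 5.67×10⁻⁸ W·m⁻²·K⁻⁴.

For a small grey body in a large enclosure: P_net = εσA(T_body⁴ − T_wall⁴).
A = 4πr² = 0.02217 m²; T_body⁴ − T_wall⁴ = 1.717×10¹⁰ − 1.400×10¹⁰ = 3.169×10⁹ K⁴.
|P_net| = 0.29·5.67×10⁻⁸·0.02217·3.169×10⁹.

P_net ≈ 1.16 W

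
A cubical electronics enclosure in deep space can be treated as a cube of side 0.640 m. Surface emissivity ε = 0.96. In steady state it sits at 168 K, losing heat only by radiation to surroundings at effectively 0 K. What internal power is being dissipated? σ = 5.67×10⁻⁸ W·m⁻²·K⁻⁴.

Steady state: P = εσA T⁴.
A = 6L² = 2.458 m²; T⁴ = (168)⁴ = 7.966×10⁸ K⁴.
P = 0.96 × 5.67×10⁻⁸ × 2.458 × 7.966×10⁸.

P ≈ 107 W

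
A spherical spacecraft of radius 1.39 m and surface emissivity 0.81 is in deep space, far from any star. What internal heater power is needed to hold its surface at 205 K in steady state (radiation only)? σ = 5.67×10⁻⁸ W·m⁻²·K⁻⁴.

P ≈ 1970 W

P = εσ·4πr²·T⁴.
4πr² = 24.28 m²; T⁴ = 1.766×10⁹ K⁴.
P = 0.81·5.67×10⁻⁸·24.28·1.766×10⁹.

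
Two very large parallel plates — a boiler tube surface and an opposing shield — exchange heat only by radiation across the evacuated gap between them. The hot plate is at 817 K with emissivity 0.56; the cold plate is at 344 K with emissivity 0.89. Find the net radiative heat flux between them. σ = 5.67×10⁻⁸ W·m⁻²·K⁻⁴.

q ≈ 12800 W/m²

For two infinite grey parallel plates, q = σ(T₁⁴ − T₂⁴)/(1/ε₁ + 1/ε₂ − 1).
T₁⁴ − T₂⁴ = 4.455×10¹¹ − 1.400×10¹⁰ = 4.315×10¹¹ K⁴.
1/ε₁ + 1/ε₂ − 1 = 1.786 + 1.124 − 1 = 1.909.
q = 5.67×10⁻⁸ × 4.315×10¹¹ / 1.909.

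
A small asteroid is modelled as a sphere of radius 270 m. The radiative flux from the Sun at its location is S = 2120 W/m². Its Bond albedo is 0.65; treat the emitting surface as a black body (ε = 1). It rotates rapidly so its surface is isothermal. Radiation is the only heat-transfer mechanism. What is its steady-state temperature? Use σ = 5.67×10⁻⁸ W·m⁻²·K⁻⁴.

T ≈ 239 K

At equilibrium, absorbed power = emitted power.
Absorbing cross-section = πr² = 2.290×10⁵ m²; emitting surface = 4πr² = 9.161×10⁵ m² (ratio 4).
(1−a)S·A_cross = εσ·A_surf·T⁴  ⇒  T⁴ = (1−a)S/(4σ).
T⁴ = 0.350·2120/(4·5.67×10⁻⁸) = 3.272×10⁹ K⁴.
T = (3.272×10⁹)^(1/4).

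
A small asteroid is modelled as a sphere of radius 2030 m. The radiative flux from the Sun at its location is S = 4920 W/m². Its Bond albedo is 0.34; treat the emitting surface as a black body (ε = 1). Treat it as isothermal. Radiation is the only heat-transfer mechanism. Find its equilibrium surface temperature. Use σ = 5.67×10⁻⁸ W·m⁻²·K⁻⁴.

At equilibrium, absorbed power = emitted power.
Absorbing cross-section = πr² = 1.295×10⁷ m²; emitting surface = 4πr² = 5.178×10⁷ m² (ratio 4).
(1−a)S·A_cross = εσ·A_surf·T⁴  ⇒  T⁴ = (1−a)S/(4σ).
T⁴ = 0.660·4920/(4·5.67×10⁻⁸) = 1.432×10¹⁰ K⁴.
T = (1.432×10¹⁰)^(1/4).

T ≈ 346 K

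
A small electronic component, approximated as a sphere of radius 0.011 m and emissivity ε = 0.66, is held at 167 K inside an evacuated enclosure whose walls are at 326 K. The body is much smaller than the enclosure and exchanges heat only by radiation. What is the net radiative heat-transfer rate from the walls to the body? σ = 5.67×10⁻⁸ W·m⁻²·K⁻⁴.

For a small grey body in a large enclosure: P_net = εσA(T_body⁴ − T_wall⁴).
A = 4πr² = 0.001521 m²; T_body⁴ − T_wall⁴ = 7.778×10⁸ − 1.129×10¹⁰ = -1.052×10¹⁰ K⁴.
|P_net| = 0.66·5.67×10⁻⁸·0.001521·1.052×10¹⁰.

P_net ≈ 0.598 W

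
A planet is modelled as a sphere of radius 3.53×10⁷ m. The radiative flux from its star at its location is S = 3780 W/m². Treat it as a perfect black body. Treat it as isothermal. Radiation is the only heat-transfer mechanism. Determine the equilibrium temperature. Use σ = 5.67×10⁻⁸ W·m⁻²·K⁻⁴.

T ≈ 359 K

At equilibrium, absorbed power = emitted power.
Absorbing cross-section = πr² = 3.915×10¹⁵ m²; emitting surface = 4πr² = 1.566×10¹⁶ m² (ratio 4).
S·A_cross = εσ·A_surf·T⁴  ⇒  T⁴ = S/(4σ).
T⁴ = 1.00·3780/(4·5.67×10⁻⁸) = 1.667×10¹⁰ K⁴.
T = (1.667×10¹⁰)^(1/4).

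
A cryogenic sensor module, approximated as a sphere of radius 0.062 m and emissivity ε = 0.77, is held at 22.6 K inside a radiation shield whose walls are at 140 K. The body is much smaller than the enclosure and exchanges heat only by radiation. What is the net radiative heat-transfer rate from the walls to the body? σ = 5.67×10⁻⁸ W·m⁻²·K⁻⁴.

For a small grey body in a large enclosure: P_net = εσA(T_body⁴ − T_wall⁴).
A = 4πr² = 0.04831 m²; T_body⁴ − T_wall⁴ = 2.609×10⁵ − 3.842×10⁸ = -3.839×10⁸ K⁴.
|P_net| = 0.77·5.67×10⁻⁸·0.04831·3.839×10⁸.

P_net ≈ 0.810 W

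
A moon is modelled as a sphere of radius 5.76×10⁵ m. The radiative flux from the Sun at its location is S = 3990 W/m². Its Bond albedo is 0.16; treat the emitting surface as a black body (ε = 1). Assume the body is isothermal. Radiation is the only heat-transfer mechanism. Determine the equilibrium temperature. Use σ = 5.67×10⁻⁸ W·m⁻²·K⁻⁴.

T ≈ 349 K

At equilibrium, absorbed power = emitted power.
Absorbing cross-section = πr² = 1.042×10¹² m²; emitting surface = 4πr² = 4.169×10¹² m² (ratio 4).
(1−a)S·A_cross = εσ·A_surf·T⁴  ⇒  T⁴ = (1−a)S/(4σ).
T⁴ = 0.840·3990/(4·5.67×10⁻⁸) = 1.478×10¹⁰ K⁴.
T = (1.478×10¹⁰)^(1/4).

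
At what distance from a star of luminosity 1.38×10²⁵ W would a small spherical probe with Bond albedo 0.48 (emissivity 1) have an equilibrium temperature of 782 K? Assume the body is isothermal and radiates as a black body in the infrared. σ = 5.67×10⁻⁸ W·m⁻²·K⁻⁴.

d ≈ 2.59×10⁹ m

For an isothermal black-emitting sphere, (1−a)S·πr² = σ·4πr²·T⁴ ⇒ S = 4σT⁴/(1−a).
S = 4·5.67×10⁻⁸·(782)⁴/0.520 = 1.631×10⁵ W/m².
Flux falls as S = L/(4πd²), so d = √(L/(4πS)) = √(1.38×10²⁵/(4π·1.631×10⁵)).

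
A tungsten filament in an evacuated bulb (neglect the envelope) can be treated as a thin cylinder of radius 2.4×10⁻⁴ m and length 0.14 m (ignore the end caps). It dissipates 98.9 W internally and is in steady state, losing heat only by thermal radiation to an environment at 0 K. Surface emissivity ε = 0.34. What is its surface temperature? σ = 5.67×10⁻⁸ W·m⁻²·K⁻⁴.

T ≈ 2220 K

Steady state: internal power = radiated power, P = εσA T⁴.
Radiating area A = 2πrL = 2.111×10⁻⁴ m².
T⁴ = P/(εσA) = 98.9/(0.34·5.67×10⁻⁸·2.111×10⁻⁴) = 2.430×10¹³ K⁴.
T = (2.430×10¹³)^(1/4).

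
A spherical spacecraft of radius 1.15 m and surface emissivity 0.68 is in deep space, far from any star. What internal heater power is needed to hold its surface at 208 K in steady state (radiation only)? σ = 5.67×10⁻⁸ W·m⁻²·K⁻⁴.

P ≈ 1200 W

P = εσ·4πr²·T⁴.
4πr² = 16.62 m²; T⁴ = 1.872×10⁹ K⁴.
P = 0.68·5.67×10⁻⁸·16.62·1.872×10⁹.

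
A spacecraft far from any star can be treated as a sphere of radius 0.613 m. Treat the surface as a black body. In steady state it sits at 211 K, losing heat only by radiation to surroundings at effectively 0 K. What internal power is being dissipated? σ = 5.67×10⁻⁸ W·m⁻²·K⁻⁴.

P ≈ 531 W

Steady state: P = εσA T⁴.
A = 4πr² = 4.722 m²; T⁴ = (211)⁴ = 1.982×10⁹ K⁴.
P = 1.0 × 5.67×10⁻⁸ × 4.722 × 1.982×10⁹.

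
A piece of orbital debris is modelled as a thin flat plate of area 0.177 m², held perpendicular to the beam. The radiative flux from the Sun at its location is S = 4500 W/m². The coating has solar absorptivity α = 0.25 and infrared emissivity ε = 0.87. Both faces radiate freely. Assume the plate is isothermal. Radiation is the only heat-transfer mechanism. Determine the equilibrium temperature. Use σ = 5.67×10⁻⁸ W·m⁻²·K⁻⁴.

T ≈ 327 K

At equilibrium, absorbed power = emitted power.
Absorbing cross-section = A = 0.1770 m²; emitting surface = 2A = 0.3540 m² (ratio 2).
αS·A_cross = εσ·A_surf·T⁴  ⇒  T⁴ = αS/(ε·2σ).
T⁴ = 0.250·4500/(0.87·2·5.67×10⁻⁸) = 1.140×10¹⁰ K⁴.
T = (1.140×10¹⁰)^(1/4).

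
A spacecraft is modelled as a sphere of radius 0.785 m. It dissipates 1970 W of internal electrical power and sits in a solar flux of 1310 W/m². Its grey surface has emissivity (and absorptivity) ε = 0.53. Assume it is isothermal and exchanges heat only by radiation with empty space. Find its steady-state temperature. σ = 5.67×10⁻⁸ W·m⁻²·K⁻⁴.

T ≈ 345 K

At steady state, absorbed solar power + internal power = radiated power.
Absorbed: α·S·A_cross = 0.53·1310·1.936 = 1344 W (cross-section πr²).
Total input = 1344 + 1970 = 3314 W.
Radiated: εσ·A_surf·T⁴ with A_surf = 4πr² = 7.744 m².
T⁴ = 3314/(0.53·5.67×10⁻⁸·7.744) = 1.424×10¹⁰ K⁴.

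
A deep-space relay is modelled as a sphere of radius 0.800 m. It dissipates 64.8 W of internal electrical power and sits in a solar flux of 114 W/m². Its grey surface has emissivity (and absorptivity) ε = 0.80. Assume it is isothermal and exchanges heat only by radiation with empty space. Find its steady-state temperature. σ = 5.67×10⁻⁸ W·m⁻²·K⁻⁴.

At steady state, absorbed solar power + internal power = radiated power.
Absorbed: α·S·A_cross = 0.80·114·2.011 = 183.4 W (cross-section πr²).
Total input = 183.4 + 64.8 = 248.2 W.
Radiated: εσ·A_surf·T⁴ with A_surf = 4πr² = 8.042 m².
T⁴ = 248.2/(0.80·5.67×10⁻⁸·8.042) = 6.803×10⁸ K⁴.

T ≈ 161 K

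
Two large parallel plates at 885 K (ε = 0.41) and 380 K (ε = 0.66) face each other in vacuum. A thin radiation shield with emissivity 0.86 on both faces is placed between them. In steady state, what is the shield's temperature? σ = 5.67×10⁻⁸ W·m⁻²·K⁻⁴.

In steady state the net flux on the hot side equals that on the cold side.
σ(T₁⁴−T_s⁴)/D₁ = σ(T_s⁴−T₂⁴)/D₂, with D₁ = 1/ε₁+1/ε_s−1 = 2.602, D₂ = 1/ε_s+1/ε₂−1 = 1.678.
Solve for T_s⁴: T_s⁴ = (D₂·T₁⁴ + D₁·T₂⁴)/(D₁+D₂) = 2.532×10¹¹ K⁴.

T_s ≈ 709 K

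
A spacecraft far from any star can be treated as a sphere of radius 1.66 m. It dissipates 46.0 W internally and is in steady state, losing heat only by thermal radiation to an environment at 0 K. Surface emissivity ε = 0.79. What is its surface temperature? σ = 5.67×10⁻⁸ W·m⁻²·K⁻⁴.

Steady state: internal power = radiated power, P = εσA T⁴.
Radiating area A = 4πr² = 34.63 m².
T⁴ = P/(εσA) = 46.0/(0.79·5.67×10⁻⁸·34.63) = 2.966×10⁷ K⁴.
T = (2.966×10⁷)^(1/4).

T ≈ 73.8 K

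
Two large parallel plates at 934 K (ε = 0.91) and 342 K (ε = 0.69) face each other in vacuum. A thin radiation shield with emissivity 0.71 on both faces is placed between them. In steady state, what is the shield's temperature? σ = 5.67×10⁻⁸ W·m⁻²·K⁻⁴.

In steady state the net flux on the hot side equals that on the cold side.
σ(T₁⁴−T_s⁴)/D₁ = σ(T_s⁴−T₂⁴)/D₂, with D₁ = 1/ε₁+1/ε_s−1 = 1.507, D₂ = 1/ε_s+1/ε₂−1 = 1.858.
Solve for T_s⁴: T_s⁴ = (D₂·T₁⁴ + D₁·T₂⁴)/(D₁+D₂) = 4.262×10¹¹ K⁴.

T_s ≈ 808 K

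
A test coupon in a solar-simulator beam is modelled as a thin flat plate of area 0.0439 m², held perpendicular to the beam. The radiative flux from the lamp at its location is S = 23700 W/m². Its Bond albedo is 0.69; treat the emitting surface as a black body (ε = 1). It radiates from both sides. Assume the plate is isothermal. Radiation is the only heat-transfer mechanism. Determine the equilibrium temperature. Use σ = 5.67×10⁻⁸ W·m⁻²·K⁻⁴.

At equilibrium, absorbed power = emitted power.
Absorbing cross-section = A = 0.04390 m²; emitting surface = 2A = 0.08780 m² (ratio 2).
(1−a)S·A_cross = εσ·A_surf·T⁴  ⇒  T⁴ = (1−a)S/(2σ).
T⁴ = 0.310·23700/(2·5.67×10⁻⁸) = 6.479×10¹⁰ K⁴.
T = (6.479×10¹⁰)^(1/4).

T ≈ 505 K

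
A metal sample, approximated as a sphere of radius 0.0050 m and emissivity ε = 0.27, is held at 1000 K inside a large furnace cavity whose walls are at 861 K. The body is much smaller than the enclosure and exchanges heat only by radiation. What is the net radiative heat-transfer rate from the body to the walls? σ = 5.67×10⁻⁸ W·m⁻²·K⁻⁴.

P_net ≈ 2.17 W

For a small grey body in a large enclosure: P_net = εσA(T_body⁴ − T_wall⁴).
A = 4πr² = 3.142×10⁻⁴ m²; T_body⁴ − T_wall⁴ = 1.000×10¹² − 5.496×10¹¹ = 4.504×10¹¹ K⁴.
|P_net| = 0.27·5.67×10⁻⁸·3.142×10⁻⁴·4.504×10¹¹.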